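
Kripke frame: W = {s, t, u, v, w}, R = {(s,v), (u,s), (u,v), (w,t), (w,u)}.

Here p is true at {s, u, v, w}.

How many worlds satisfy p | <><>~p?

4

s: p is T, <><>~p is F. ✓
t: p is F, <><>~p is F. ✗
u: p is T, <><>~p is F. ✓
v: p is T, <><>~p is F. ✓
w: p is T, <><>~p is F. ✓
Satisfying worlds: {s, u, v, w}.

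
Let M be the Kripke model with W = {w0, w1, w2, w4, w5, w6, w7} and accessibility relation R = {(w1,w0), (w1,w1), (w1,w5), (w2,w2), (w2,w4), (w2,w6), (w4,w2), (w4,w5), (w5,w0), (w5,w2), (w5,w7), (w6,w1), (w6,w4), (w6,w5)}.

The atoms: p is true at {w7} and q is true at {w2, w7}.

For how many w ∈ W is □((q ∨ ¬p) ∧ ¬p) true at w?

6

w0: no successors, so □((q ∨ ¬p) ∧ ¬p) holds vacuously. ✓
w1: successors {w0, w1, w5}; (q ∨ ¬p) ∧ ¬p there: w0:T, w1:T, w5:T. ✓
w2: successors {w2, w4, w6}; (q ∨ ¬p) ∧ ¬p there: w2:T, w4:T, w6:T. ✓
w4: successors {w2, w5}; (q ∨ ¬p) ∧ ¬p there: w2:T, w5:T. ✓
w5: successors {w0, w2, w7}; (q ∨ ¬p) ∧ ¬p there: w0:T, w2:T, w7:F. ✗
w6: successors {w1, w4, w5}; (q ∨ ¬p) ∧ ¬p there: w1:T, w4:T, w5:T. ✓
w7: no successors, so □((q ∨ ¬p) ∧ ¬p) holds vacuously. ✓
Satisfying worlds: {w0, w1, w2, w4, w6, w7}.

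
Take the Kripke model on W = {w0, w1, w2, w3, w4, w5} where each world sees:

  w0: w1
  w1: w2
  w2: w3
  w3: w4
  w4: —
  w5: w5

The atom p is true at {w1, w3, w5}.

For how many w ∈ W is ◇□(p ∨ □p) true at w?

w0: successors {w1}; □(p ∨ □p) there: w1:T. ✓
w1: successors {w2}; □(p ∨ □p) there: w2:T. ✓
w2: successors {w3}; □(p ∨ □p) there: w3:T. ✓
w3: successors {w4}; □(p ∨ □p) there: w4:T. ✓
w4: no successors, so ◇□(p ∨ □p) fails. ✗
w5: successors {w5}; □(p ∨ □p) there: w5:T. ✓
Satisfying worlds: {w0, w1, w2, w3, w5}.

5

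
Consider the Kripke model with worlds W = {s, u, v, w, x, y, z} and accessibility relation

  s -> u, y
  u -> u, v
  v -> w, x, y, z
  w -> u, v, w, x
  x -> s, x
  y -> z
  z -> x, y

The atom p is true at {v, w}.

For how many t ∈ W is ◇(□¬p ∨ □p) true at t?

6

s: successors {u, y}; □¬p ∨ □p there: u:F, y:T. ✓
u: successors {u, v}; □¬p ∨ □p there: u:F, v:F. ✗
v: successors {w, x, y, z}; □¬p ∨ □p there: w:F, x:T, y:T, z:T. ✓
w: successors {u, v, w, x}; □¬p ∨ □p there: u:F, v:F, w:F, x:T. ✓
x: successors {s, x}; □¬p ∨ □p there: s:T, x:T. ✓
y: successors {z}; □¬p ∨ □p there: z:T. ✓
z: successors {x, y}; □¬p ∨ □p there: x:T, y:T. ✓
Satisfying worlds: {s, v, w, x, y, z}.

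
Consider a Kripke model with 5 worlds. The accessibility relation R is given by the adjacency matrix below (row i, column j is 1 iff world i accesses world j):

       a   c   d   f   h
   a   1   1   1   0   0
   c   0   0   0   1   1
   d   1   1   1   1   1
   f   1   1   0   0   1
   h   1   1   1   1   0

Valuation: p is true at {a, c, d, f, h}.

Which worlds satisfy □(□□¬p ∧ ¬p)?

∅

a: successors {a, c, d}; □□¬p ∧ ¬p there: a:F, c:F, d:F. ✗
c: successors {f, h}; □□¬p ∧ ¬p there: f:F, h:F. ✗
d: successors {a, c, d, f, h}; □□¬p ∧ ¬p there: a:F, c:F, d:F, f:F, h:F. ✗
f: successors {a, c, h}; □□¬p ∧ ¬p there: a:F, c:F, h:F. ✗
h: successors {a, c, d, f}; □□¬p ∧ ¬p there: a:F, c:F, d:F, f:F. ✗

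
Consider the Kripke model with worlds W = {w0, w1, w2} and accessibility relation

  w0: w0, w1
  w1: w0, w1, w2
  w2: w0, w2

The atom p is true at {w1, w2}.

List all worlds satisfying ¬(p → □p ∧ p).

w0: p → □p ∧ p is T. ✗
w1: p → □p ∧ p is F. ✓
w2: p → □p ∧ p is F. ✓

{w1, w2}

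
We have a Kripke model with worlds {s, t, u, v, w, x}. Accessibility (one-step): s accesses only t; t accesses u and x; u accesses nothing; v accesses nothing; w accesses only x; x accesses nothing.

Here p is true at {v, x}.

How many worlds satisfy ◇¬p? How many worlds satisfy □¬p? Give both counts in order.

2 and 4

For ◇¬p:
s: successors {t}; ¬p there: t:T. ✓
t: successors {u, x}; ¬p there: u:T, x:F. ✓
u: no successors, so ◇¬p fails. ✗
v: no successors, so ◇¬p fails. ✗
w: successors {x}; ¬p there: x:F. ✗
x: no successors, so ◇¬p fails. ✗
— 2 worlds.
For □¬p:
s: successors {t}; ¬p there: t:T. ✓
t: successors {u, x}; ¬p there: u:T, x:F. ✗
u: no successors, so □¬p holds vacuously. ✓
v: no successors, so □¬p holds vacuously. ✓
w: successors {x}; ¬p there: x:F. ✗
x: no successors, so □¬p holds vacuously. ✓
— 4 worlds.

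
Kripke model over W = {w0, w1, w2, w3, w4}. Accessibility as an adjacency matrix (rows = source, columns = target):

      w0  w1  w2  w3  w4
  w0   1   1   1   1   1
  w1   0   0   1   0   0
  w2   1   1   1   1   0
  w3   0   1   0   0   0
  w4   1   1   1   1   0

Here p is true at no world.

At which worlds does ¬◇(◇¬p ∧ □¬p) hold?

w0: ◇(◇¬p ∧ □¬p) is T. ✗
w1: ◇(◇¬p ∧ □¬p) is T. ✗
w2: ◇(◇¬p ∧ □¬p) is T. ✗
w3: ◇(◇¬p ∧ □¬p) is T. ✗
w4: ◇(◇¬p ∧ □¬p) is T. ✗

∅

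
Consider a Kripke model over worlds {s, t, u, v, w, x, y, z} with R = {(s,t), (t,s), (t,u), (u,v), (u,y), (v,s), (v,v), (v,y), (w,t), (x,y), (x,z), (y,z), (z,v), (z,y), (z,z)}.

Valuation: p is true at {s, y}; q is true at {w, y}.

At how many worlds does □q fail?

s: successors {t}; q there: t:F. ✗
t: successors {s, u}; q there: s:F, u:F. ✗
u: successors {v, y}; q there: v:F, y:T. ✗
v: successors {s, v, y}; q there: s:F, v:F, y:T. ✗
w: successors {t}; q there: t:F. ✗
x: successors {y, z}; q there: y:T, z:F. ✗
y: successors {z}; q there: z:F. ✗
z: successors {v, y, z}; q there: v:F, y:T, z:F. ✗
Satisfying worlds: ∅.
So □q fails at the other 8 worlds.

8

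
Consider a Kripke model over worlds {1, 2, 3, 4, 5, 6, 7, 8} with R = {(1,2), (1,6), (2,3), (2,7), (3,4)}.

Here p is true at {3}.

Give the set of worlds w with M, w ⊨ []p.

{4, 5, 6, 7, 8}

1: successors {2, 6}; p there: 2:F, 6:F. ✗
2: successors {3, 7}; p there: 3:T, 7:F. ✗
3: successors {4}; p there: 4:F. ✗
4: no successors, so []p holds vacuously. ✓
5: no successors, so []p holds vacuously. ✓
6: no successors, so []p holds vacuously. ✓
7: no successors, so []p holds vacuously. ✓
8: no successors, so []p holds vacuously. ✓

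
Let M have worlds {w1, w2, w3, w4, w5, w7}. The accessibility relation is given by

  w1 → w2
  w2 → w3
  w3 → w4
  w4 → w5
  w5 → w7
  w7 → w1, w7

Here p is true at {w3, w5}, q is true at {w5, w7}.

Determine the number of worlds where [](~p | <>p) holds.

w1: successors {w2}; ~p | <>p there: w2:T. ✓
w2: successors {w3}; ~p | <>p there: w3:F. ✗
w3: successors {w4}; ~p | <>p there: w4:T. ✓
w4: successors {w5}; ~p | <>p there: w5:F. ✗
w5: successors {w7}; ~p | <>p there: w7:T. ✓
w7: successors {w1, w7}; ~p | <>p there: w1:T, w7:T. ✓
Satisfying worlds: {w1, w3, w5, w7}.

4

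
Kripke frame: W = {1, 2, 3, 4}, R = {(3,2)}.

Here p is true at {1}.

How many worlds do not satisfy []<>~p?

1

1: no successors, so []<>~p holds vacuously. ✓
2: no successors, so []<>~p holds vacuously. ✓
3: successors {2}; <>~p there: 2:F. ✗
4: no successors, so []<>~p holds vacuously. ✓
Satisfying worlds: {1, 2, 4}.
So []<>~p fails at the other 1 world.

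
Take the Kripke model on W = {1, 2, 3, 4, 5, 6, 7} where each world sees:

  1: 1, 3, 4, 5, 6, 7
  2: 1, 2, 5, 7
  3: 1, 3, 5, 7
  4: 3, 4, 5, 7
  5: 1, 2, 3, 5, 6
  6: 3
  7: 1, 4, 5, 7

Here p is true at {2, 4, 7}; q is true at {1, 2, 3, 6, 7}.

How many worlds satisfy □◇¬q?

1: successors {1, 3, 4, 5, 6, 7}; ◇¬q there: 1:T, 3:T, 4:T, 5:T, 6:F, 7:T. ✗
2: successors {1, 2, 5, 7}; ◇¬q there: 1:T, 2:T, 5:T, 7:T. ✓
3: successors {1, 3, 5, 7}; ◇¬q there: 1:T, 3:T, 5:T, 7:T. ✓
4: successors {3, 4, 5, 7}; ◇¬q there: 3:T, 4:T, 5:T, 7:T. ✓
5: successors {1, 2, 3, 5, 6}; ◇¬q there: 1:T, 2:T, 3:T, 5:T, 6:F. ✗
6: successors {3}; ◇¬q there: 3:T. ✓
7: successors {1, 4, 5, 7}; ◇¬q there: 1:T, 4:T, 5:T, 7:T. ✓
Satisfying worlds: {2, 3, 4, 6, 7}.

5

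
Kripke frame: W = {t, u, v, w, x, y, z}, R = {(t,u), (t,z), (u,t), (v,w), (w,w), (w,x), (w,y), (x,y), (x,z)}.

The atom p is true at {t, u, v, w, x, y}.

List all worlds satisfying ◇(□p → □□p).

{t, u, w, x}

t: successors {u, z}; □p → □□p there: u:F, z:T. ✓
u: successors {t}; □p → □□p there: t:T. ✓
v: successors {w}; □p → □□p there: w:F. ✗
w: successors {w, x, y}; □p → □□p there: w:F, x:T, y:T. ✓
x: successors {y, z}; □p → □□p there: y:T, z:T. ✓
y: no successors, so ◇(□p → □□p) fails. ✗
z: no successors, so ◇(□p → □□p) fails. ✗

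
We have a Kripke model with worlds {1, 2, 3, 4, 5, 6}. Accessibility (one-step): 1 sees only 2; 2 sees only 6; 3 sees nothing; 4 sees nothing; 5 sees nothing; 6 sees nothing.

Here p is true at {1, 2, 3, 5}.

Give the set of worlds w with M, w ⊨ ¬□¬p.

{1}

1: □¬p is F. ✓
2: □¬p is T. ✗
3: □¬p is T. ✗
4: □¬p is T. ✗
5: □¬p is T. ✗
6: □¬p is T. ✗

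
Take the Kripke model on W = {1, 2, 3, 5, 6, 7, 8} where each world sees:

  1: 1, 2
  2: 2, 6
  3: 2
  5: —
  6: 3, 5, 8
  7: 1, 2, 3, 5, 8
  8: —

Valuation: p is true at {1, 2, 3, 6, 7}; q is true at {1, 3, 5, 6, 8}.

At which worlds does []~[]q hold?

1: successors {1, 2}; ~[]q there: 1:T, 2:T. ✓
2: successors {2, 6}; ~[]q there: 2:T, 6:F. ✗
3: successors {2}; ~[]q there: 2:T. ✓
5: no successors, so []~[]q holds vacuously. ✓
6: successors {3, 5, 8}; ~[]q there: 3:T, 5:F, 8:F. ✗
7: successors {1, 2, 3, 5, 8}; ~[]q there: 1:T, 2:T, 3:T, 5:F, 8:F. ✗
8: no successors, so []~[]q holds vacuously. ✓

{1, 3, 5, 8}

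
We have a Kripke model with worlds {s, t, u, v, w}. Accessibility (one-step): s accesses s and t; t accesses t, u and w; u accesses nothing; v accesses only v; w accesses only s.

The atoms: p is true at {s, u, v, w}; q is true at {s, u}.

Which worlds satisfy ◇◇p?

s: successors {s, t}; ◇p there: s:T, t:T. ✓
t: successors {t, u, w}; ◇p there: t:T, u:F, w:T. ✓
u: no successors, so ◇◇p fails. ✗
v: successors {v}; ◇p there: v:T. ✓
w: successors {s}; ◇p there: s:T. ✓

{s, t, v, w}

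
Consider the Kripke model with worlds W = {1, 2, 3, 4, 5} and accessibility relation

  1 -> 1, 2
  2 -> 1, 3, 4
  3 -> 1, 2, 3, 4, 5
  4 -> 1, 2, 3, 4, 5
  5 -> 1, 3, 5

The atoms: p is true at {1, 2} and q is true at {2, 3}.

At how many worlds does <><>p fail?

1: successors {1, 2}; <>p there: 1:T, 2:T. ✓
2: successors {1, 3, 4}; <>p there: 1:T, 3:T, 4:T. ✓
3: successors {1, 2, 3, 4, 5}; <>p there: 1:T, 2:T, 3:T, 4:T, 5:T. ✓
4: successors {1, 2, 3, 4, 5}; <>p there: 1:T, 2:T, 3:T, 4:T, 5:T. ✓
5: successors {1, 3, 5}; <>p there: 1:T, 3:T, 5:T. ✓
Satisfying worlds: {1, 2, 3, 4, 5}.
So <><>p fails at the other 0 worlds.

0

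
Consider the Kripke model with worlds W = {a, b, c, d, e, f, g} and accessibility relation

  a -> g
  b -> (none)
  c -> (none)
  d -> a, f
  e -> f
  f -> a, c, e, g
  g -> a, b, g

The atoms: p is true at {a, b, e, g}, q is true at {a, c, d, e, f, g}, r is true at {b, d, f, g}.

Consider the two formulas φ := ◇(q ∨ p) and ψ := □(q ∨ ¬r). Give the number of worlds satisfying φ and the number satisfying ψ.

For ◇(q ∨ p):
a: successors {g}; q ∨ p there: g:T. ✓
b: no successors, so ◇(q ∨ p) fails. ✗
c: no successors, so ◇(q ∨ p) fails. ✗
d: successors {a, f}; q ∨ p there: a:T, f:T. ✓
e: successors {f}; q ∨ p there: f:T. ✓
f: successors {a, c, e, g}; q ∨ p there: a:T, c:T, e:T, g:T. ✓
g: successors {a, b, g}; q ∨ p there: a:T, b:T, g:T. ✓
— 5 worlds.
For □(q ∨ ¬r):
a: successors {g}; q ∨ ¬r there: g:T. ✓
b: no successors, so □(q ∨ ¬r) holds vacuously. ✓
c: no successors, so □(q ∨ ¬r) holds vacuously. ✓
d: successors {a, f}; q ∨ ¬r there: a:T, f:T. ✓
e: successors {f}; q ∨ ¬r there: f:T. ✓
f: successors {a, c, e, g}; q ∨ ¬r there: a:T, c:T, e:T, g:T. ✓
g: successors {a, b, g}; q ∨ ¬r there: a:T, b:F, g:T. ✗
— 6 worlds.

5 and 6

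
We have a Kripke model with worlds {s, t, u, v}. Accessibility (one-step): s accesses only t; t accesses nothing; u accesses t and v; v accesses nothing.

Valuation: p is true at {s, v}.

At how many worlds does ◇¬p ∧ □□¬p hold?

2

s: ◇¬p is T, □□¬p is T. ✓
t: ◇¬p is F, □□¬p is T. ✗
u: ◇¬p is T, □□¬p is T. ✓
v: ◇¬p is F, □□¬p is T. ✗
Satisfying worlds: {s, u}.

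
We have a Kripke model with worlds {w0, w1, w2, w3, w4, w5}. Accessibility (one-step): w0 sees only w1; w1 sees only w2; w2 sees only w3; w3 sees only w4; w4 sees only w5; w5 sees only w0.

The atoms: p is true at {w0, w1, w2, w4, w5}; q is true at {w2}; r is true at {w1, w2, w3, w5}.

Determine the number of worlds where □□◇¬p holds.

w0: successors {w1}; □◇¬p there: w1:T. ✓
w1: successors {w2}; □◇¬p there: w2:F. ✗
w2: successors {w3}; □◇¬p there: w3:F. ✗
w3: successors {w4}; □◇¬p there: w4:F. ✗
w4: successors {w5}; □◇¬p there: w5:F. ✗
w5: successors {w0}; □◇¬p there: w0:F. ✗
Satisfying worlds: {w0}.

1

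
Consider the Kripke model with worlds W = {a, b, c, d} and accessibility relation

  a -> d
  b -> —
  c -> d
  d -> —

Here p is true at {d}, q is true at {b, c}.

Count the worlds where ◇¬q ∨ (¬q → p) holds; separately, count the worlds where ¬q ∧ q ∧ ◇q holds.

For ◇¬q ∨ (¬q → p):
a: ◇¬q is T, ¬q → p is F. ✓
b: ◇¬q is F, ¬q → p is T. ✓
c: ◇¬q is T, ¬q → p is T. ✓
d: ◇¬q is F, ¬q → p is T. ✓
— 4 worlds.
For ¬q ∧ q ∧ ◇q:
a: ¬q is T, q ∧ ◇q is F. ✗
b: ¬q is F, q ∧ ◇q is F. ✗
c: ¬q is F, q ∧ ◇q is F. ✗
d: ¬q is T, q ∧ ◇q is F. ✗
— 0 worlds.

4 and 0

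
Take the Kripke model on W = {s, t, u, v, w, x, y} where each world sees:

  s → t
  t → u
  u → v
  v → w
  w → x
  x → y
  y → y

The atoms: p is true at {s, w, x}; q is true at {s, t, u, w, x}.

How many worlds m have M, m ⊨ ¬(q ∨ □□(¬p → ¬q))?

s: q ∨ □□(¬p → ¬q) is T. ✗
t: q ∨ □□(¬p → ¬q) is T. ✗
u: q ∨ □□(¬p → ¬q) is T. ✗
v: q ∨ □□(¬p → ¬q) is T. ✗
w: q ∨ □□(¬p → ¬q) is T. ✗
x: q ∨ □□(¬p → ¬q) is T. ✗
y: q ∨ □□(¬p → ¬q) is T. ✗
Satisfying worlds: ∅.

0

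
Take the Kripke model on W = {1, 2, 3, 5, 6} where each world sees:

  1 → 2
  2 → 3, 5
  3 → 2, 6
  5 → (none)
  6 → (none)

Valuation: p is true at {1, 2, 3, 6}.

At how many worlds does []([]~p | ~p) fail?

1: successors {2}; []~p | ~p there: 2:F. ✗
2: successors {3, 5}; []~p | ~p there: 3:F, 5:T. ✗
3: successors {2, 6}; []~p | ~p there: 2:F, 6:T. ✗
5: no successors, so []([]~p | ~p) holds vacuously. ✓
6: no successors, so []([]~p | ~p) holds vacuously. ✓
Satisfying worlds: {5, 6}.
So []([]~p | ~p) fails at the other 3 worlds.

3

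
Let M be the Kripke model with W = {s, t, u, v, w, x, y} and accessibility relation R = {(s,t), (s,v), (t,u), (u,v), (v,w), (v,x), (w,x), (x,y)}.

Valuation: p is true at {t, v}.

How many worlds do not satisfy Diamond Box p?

s: successors {t, v}; Box p there: t:F, v:F. ✗
t: successors {u}; Box p there: u:T. ✓
u: successors {v}; Box p there: v:F. ✗
v: successors {w, x}; Box p there: w:F, x:F. ✗
w: successors {x}; Box p there: x:F. ✗
x: successors {y}; Box p there: y:T. ✓
y: no successors, so Diamond Box p fails. ✗
Satisfying worlds: {t, x}.
So Diamond Box p fails at the other 5 worlds.

5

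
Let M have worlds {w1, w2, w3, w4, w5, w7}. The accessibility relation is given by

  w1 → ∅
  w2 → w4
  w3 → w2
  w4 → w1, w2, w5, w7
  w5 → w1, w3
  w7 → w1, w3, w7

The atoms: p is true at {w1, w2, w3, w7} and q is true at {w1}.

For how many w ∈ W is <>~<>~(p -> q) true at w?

w1: no successors, so <>~<>~(p -> q) fails. ✗
w2: successors {w4}; ~<>~(p -> q) there: w4:F. ✗
w3: successors {w2}; ~<>~(p -> q) there: w2:T. ✓
w4: successors {w1, w2, w5, w7}; ~<>~(p -> q) there: w1:T, w2:T, w5:F, w7:F. ✓
w5: successors {w1, w3}; ~<>~(p -> q) there: w1:T, w3:F. ✓
w7: successors {w1, w3, w7}; ~<>~(p -> q) there: w1:T, w3:F, w7:F. ✓
Satisfying worlds: {w3, w4, w5, w7}.

4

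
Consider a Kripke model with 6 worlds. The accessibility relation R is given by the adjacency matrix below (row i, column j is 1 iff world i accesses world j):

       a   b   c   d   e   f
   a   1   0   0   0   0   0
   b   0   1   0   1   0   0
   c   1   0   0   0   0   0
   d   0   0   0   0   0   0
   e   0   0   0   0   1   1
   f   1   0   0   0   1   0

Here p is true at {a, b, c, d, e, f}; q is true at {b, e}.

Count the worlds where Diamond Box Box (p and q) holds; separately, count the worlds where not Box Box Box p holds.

1 and 0

For Diamond Box Box (p and q):
a: successors {a}; Box Box (p and q) there: a:F. ✗
b: successors {b, d}; Box Box (p and q) there: b:F, d:T. ✓
c: successors {a}; Box Box (p and q) there: a:F. ✗
d: no successors, so Diamond Box Box (p and q) fails. ✗
e: successors {e, f}; Box Box (p and q) there: e:F, f:F. ✗
f: successors {a, e}; Box Box (p and q) there: a:F, e:F. ✗
— 1 world.
For not Box Box Box p:
a: Box Box Box p is T. ✗
b: Box Box Box p is T. ✗
c: Box Box Box p is T. ✗
d: Box Box Box p is T. ✗
e: Box Box Box p is T. ✗
f: Box Box Box p is T. ✗
— 0 worlds.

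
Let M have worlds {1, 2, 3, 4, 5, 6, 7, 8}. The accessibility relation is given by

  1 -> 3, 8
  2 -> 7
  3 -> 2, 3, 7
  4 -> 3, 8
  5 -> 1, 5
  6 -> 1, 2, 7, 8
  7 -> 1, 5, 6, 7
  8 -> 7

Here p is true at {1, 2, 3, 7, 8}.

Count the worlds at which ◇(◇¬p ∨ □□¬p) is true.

1: successors {3, 8}; ◇¬p ∨ □□¬p there: 3:F, 8:F. ✗
2: successors {7}; ◇¬p ∨ □□¬p there: 7:T. ✓
3: successors {2, 3, 7}; ◇¬p ∨ □□¬p there: 2:F, 3:F, 7:T. ✓
4: successors {3, 8}; ◇¬p ∨ □□¬p there: 3:F, 8:F. ✗
5: successors {1, 5}; ◇¬p ∨ □□¬p there: 1:F, 5:T. ✓
6: successors {1, 2, 7, 8}; ◇¬p ∨ □□¬p there: 1:F, 2:F, 7:T, 8:F. ✓
7: successors {1, 5, 6, 7}; ◇¬p ∨ □□¬p there: 1:F, 5:T, 6:F, 7:T. ✓
8: successors {7}; ◇¬p ∨ □□¬p there: 7:T. ✓
Satisfying worlds: {2, 3, 5, 6, 7, 8}.

6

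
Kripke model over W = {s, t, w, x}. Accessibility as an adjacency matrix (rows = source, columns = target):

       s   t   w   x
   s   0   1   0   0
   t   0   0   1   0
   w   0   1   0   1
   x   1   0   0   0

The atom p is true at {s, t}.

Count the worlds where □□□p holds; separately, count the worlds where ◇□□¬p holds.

For □□□p:
s: successors {t}; □□p there: t:F. ✗
t: successors {w}; □□p there: w:F. ✗
w: successors {t, x}; □□p there: t:F, x:T. ✗
x: successors {s}; □□p there: s:F. ✗
— 0 worlds.
For ◇□□¬p:
s: successors {t}; □□¬p there: t:F. ✗
t: successors {w}; □□¬p there: w:F. ✗
w: successors {t, x}; □□¬p there: t:F, x:F. ✗
x: successors {s}; □□¬p there: s:T. ✓
— 1 world.

0 and 1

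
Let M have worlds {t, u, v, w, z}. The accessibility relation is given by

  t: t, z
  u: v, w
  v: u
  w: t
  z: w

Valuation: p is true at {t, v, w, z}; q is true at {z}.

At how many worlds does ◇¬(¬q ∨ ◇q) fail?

4

t: successors {t, z}; ¬(¬q ∨ ◇q) there: t:F, z:T. ✓
u: successors {v, w}; ¬(¬q ∨ ◇q) there: v:F, w:F. ✗
v: successors {u}; ¬(¬q ∨ ◇q) there: u:F. ✗
w: successors {t}; ¬(¬q ∨ ◇q) there: t:F. ✗
z: successors {w}; ¬(¬q ∨ ◇q) there: w:F. ✗
Satisfying worlds: {t}.
So ◇¬(¬q ∨ ◇q) fails at the other 4 worlds.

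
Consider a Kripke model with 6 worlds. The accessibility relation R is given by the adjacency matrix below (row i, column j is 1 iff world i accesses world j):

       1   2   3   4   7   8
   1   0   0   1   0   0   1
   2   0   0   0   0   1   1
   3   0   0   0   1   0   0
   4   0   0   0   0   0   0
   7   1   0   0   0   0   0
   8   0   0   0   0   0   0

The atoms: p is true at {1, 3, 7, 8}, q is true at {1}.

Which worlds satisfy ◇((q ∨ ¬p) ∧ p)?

{7}

1: successors {3, 8}; (q ∨ ¬p) ∧ p there: 3:F, 8:F. ✗
2: successors {7, 8}; (q ∨ ¬p) ∧ p there: 7:F, 8:F. ✗
3: successors {4}; (q ∨ ¬p) ∧ p there: 4:F. ✗
4: no successors, so ◇((q ∨ ¬p) ∧ p) fails. ✗
7: successors {1}; (q ∨ ¬p) ∧ p there: 1:T. ✓
8: no successors, so ◇((q ∨ ¬p) ∧ p) fails. ✗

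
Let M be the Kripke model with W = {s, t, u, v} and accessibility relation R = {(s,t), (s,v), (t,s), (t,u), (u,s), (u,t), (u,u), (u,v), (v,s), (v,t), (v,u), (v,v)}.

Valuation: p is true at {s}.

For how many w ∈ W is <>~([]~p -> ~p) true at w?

3

s: successors {t, v}; ~([]~p -> ~p) there: t:F, v:F. ✗
t: successors {s, u}; ~([]~p -> ~p) there: s:T, u:F. ✓
u: successors {s, t, u, v}; ~([]~p -> ~p) there: s:T, t:F, u:F, v:F. ✓
v: successors {s, t, u, v}; ~([]~p -> ~p) there: s:T, t:F, u:F, v:F. ✓
Satisfying worlds: {t, u, v}.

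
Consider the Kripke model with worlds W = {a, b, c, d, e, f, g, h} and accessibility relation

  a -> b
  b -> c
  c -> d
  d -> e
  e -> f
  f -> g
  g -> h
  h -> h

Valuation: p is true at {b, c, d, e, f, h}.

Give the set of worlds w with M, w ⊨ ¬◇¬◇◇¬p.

{d}

a: ◇¬◇◇¬p is T. ✗
b: ◇¬◇◇¬p is T. ✗
c: ◇¬◇◇¬p is T. ✗
d: ◇¬◇◇¬p is F. ✓
e: ◇¬◇◇¬p is T. ✗
f: ◇¬◇◇¬p is T. ✗
g: ◇¬◇◇¬p is T. ✗
h: ◇¬◇◇¬p is T. ✗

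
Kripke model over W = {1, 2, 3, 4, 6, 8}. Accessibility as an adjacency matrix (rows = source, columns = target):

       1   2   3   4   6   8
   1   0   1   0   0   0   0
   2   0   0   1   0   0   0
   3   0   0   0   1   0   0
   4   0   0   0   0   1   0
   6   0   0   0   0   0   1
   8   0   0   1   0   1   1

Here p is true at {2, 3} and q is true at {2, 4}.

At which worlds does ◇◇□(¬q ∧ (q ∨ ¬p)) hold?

1: successors {2}; ◇□(¬q ∧ (q ∨ ¬p)) there: 2:F. ✗
2: successors {3}; ◇□(¬q ∧ (q ∨ ¬p)) there: 3:T. ✓
3: successors {4}; ◇□(¬q ∧ (q ∨ ¬p)) there: 4:T. ✓
4: successors {6}; ◇□(¬q ∧ (q ∨ ¬p)) there: 6:F. ✗
6: successors {8}; ◇□(¬q ∧ (q ∨ ¬p)) there: 8:T. ✓
8: successors {3, 6, 8}; ◇□(¬q ∧ (q ∨ ¬p)) there: 3:T, 6:F, 8:T. ✓

{2, 3, 6, 8}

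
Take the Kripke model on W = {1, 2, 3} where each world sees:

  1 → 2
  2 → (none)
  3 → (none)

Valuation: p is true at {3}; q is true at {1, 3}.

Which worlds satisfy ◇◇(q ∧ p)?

1: successors {2}; ◇(q ∧ p) there: 2:F. ✗
2: no successors, so ◇◇(q ∧ p) fails. ✗
3: no successors, so ◇◇(q ∧ p) fails. ✗

∅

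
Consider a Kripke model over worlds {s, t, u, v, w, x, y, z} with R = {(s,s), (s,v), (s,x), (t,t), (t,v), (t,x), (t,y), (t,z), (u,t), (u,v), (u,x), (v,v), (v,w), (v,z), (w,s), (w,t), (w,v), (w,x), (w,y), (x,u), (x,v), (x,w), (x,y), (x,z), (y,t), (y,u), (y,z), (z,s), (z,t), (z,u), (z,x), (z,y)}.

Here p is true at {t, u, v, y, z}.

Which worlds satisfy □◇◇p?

s: successors {s, v, x}; ◇◇p there: s:T, v:T, x:T. ✓
t: successors {t, v, x, y, z}; ◇◇p there: t:T, v:T, x:T, y:T, z:T. ✓
u: successors {t, v, x}; ◇◇p there: t:T, v:T, x:T. ✓
v: successors {v, w, z}; ◇◇p there: v:T, w:T, z:T. ✓
w: successors {s, t, v, x, y}; ◇◇p there: s:T, t:T, v:T, x:T, y:T. ✓
x: successors {u, v, w, y, z}; ◇◇p there: u:T, v:T, w:T, y:T, z:T. ✓
y: successors {t, u, z}; ◇◇p there: t:T, u:T, z:T. ✓
z: successors {s, t, u, x, y}; ◇◇p there: s:T, t:T, u:T, x:T, y:T. ✓

{s, t, u, v, w, x, y, z}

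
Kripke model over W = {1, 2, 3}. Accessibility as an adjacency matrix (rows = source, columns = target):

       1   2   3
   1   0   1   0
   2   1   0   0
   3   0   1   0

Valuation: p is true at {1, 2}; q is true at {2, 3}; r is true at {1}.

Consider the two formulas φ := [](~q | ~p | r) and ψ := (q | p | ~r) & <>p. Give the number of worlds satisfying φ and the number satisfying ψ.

For [](~q | ~p | r):
1: successors {2}; ~q | ~p | r there: 2:F. ✗
2: successors {1}; ~q | ~p | r there: 1:T. ✓
3: successors {2}; ~q | ~p | r there: 2:F. ✗
— 1 world.
For (q | p | ~r) & <>p:
1: q | p | ~r is T, <>p is T. ✓
2: q | p | ~r is T, <>p is T. ✓
3: q | p | ~r is T, <>p is T. ✓
— 3 worlds.

1 and 3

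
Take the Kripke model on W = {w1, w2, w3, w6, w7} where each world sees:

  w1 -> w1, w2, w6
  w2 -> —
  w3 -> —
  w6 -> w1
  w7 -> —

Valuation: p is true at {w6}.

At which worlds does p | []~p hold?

w1: p is F, []~p is F. ✗
w2: p is F, []~p is T. ✓
w3: p is F, []~p is T. ✓
w6: p is T, []~p is T. ✓
w7: p is F, []~p is T. ✓

{w2, w3, w6, w7}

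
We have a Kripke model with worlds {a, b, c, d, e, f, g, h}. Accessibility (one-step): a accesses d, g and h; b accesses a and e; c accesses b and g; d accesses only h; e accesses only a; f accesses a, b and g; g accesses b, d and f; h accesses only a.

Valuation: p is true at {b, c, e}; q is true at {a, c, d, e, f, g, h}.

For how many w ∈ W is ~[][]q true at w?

a: [][]q is F. ✓
b: [][]q is T. ✗
c: [][]q is F. ✓
d: [][]q is T. ✗
e: [][]q is T. ✗
f: [][]q is F. ✓
g: [][]q is F. ✓
h: [][]q is T. ✗
Satisfying worlds: {a, c, f, g}.

4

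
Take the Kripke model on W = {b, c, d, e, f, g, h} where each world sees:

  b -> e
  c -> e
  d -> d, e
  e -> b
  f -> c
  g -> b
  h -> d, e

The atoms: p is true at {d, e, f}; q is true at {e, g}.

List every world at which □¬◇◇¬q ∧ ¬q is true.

{b, c}

b: □¬◇◇¬q is T, ¬q is T. ✓
c: □¬◇◇¬q is T, ¬q is T. ✓
d: □¬◇◇¬q is F, ¬q is T. ✗
e: □¬◇◇¬q is F, ¬q is F. ✗
f: □¬◇◇¬q is F, ¬q is T. ✗
g: □¬◇◇¬q is F, ¬q is F. ✗
h: □¬◇◇¬q is F, ¬q is T. ✗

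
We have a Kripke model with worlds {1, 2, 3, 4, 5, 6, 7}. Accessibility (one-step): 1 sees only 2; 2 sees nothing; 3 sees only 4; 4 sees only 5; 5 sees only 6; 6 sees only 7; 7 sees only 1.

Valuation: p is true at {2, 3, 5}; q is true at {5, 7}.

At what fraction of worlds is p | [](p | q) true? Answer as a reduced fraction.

1: p is F, [](p | q) is T. ✓
2: p is T, [](p | q) is T. ✓
3: p is T, [](p | q) is F. ✓
4: p is F, [](p | q) is T. ✓
5: p is T, [](p | q) is F. ✓
6: p is F, [](p | q) is T. ✓
7: p is F, [](p | q) is F. ✗
That's 6 of 7 worlds, so 6/7.

6/7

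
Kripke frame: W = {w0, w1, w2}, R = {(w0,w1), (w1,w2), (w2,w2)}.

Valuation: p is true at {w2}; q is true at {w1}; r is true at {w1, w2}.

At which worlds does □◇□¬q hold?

w0: successors {w1}; ◇□¬q there: w1:T. ✓
w1: successors {w2}; ◇□¬q there: w2:T. ✓
w2: successors {w2}; ◇□¬q there: w2:T. ✓

{w0, w1, w2}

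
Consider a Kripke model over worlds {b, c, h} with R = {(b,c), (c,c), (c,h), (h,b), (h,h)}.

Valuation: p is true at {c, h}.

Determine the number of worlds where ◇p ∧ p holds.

2

b: ◇p is T, p is F. ✗
c: ◇p is T, p is T. ✓
h: ◇p is T, p is T. ✓
Satisfying worlds: {c, h}.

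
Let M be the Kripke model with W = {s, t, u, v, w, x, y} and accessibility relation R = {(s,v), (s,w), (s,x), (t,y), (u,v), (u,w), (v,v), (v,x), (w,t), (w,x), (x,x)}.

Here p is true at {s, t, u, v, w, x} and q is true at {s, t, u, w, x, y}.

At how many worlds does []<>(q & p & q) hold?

s: successors {v, w, x}; <>(q & p & q) there: v:T, w:T, x:T. ✓
t: successors {y}; <>(q & p & q) there: y:F. ✗
u: successors {v, w}; <>(q & p & q) there: v:T, w:T. ✓
v: successors {v, x}; <>(q & p & q) there: v:T, x:T. ✓
w: successors {t, x}; <>(q & p & q) there: t:F, x:T. ✗
x: successors {x}; <>(q & p & q) there: x:T. ✓
y: no successors, so []<>(q & p & q) holds vacuously. ✓
Satisfying worlds: {s, u, v, x, y}.

5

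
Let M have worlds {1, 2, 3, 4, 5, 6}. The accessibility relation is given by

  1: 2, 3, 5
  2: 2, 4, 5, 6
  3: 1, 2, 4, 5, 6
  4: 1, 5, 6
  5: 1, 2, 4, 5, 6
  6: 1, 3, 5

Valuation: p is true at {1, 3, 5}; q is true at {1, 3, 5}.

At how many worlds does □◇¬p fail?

1: successors {2, 3, 5}; ◇¬p there: 2:T, 3:T, 5:T. ✓
2: successors {2, 4, 5, 6}; ◇¬p there: 2:T, 4:T, 5:T, 6:F. ✗
3: successors {1, 2, 4, 5, 6}; ◇¬p there: 1:T, 2:T, 4:T, 5:T, 6:F. ✗
4: successors {1, 5, 6}; ◇¬p there: 1:T, 5:T, 6:F. ✗
5: successors {1, 2, 4, 5, 6}; ◇¬p there: 1:T, 2:T, 4:T, 5:T, 6:F. ✗
6: successors {1, 3, 5}; ◇¬p there: 1:T, 3:T, 5:T. ✓
Satisfying worlds: {1, 6}.
So □◇¬p fails at the other 4 worlds.

4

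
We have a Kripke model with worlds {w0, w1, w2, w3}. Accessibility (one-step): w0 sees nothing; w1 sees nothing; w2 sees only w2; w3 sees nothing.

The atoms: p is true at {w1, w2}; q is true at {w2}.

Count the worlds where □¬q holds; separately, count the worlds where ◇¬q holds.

3 and 0

For □¬q:
w0: no successors, so □¬q holds vacuously. ✓
w1: no successors, so □¬q holds vacuously. ✓
w2: successors {w2}; ¬q there: w2:F. ✗
w3: no successors, so □¬q holds vacuously. ✓
— 3 worlds.
For ◇¬q:
w0: no successors, so ◇¬q fails. ✗
w1: no successors, so ◇¬q fails. ✗
w2: successors {w2}; ¬q there: w2:F. ✗
w3: no successors, so ◇¬q fails. ✗
— 0 worlds.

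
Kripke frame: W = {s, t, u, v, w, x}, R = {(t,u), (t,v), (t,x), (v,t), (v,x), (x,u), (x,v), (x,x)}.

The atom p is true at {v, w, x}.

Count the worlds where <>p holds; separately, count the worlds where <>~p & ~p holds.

3 and 1

For <>p:
s: no successors, so <>p fails. ✗
t: successors {u, v, x}; p there: u:F, v:T, x:T. ✓
u: no successors, so <>p fails. ✗
v: successors {t, x}; p there: t:F, x:T. ✓
w: no successors, so <>p fails. ✗
x: successors {u, v, x}; p there: u:F, v:T, x:T. ✓
— 3 worlds.
For <>~p & ~p:
s: <>~p is F, ~p is T. ✗
t: <>~p is T, ~p is T. ✓
u: <>~p is F, ~p is T. ✗
v: <>~p is T, ~p is F. ✗
w: <>~p is F, ~p is F. ✗
x: <>~p is T, ~p is F. ✗
— 1 world.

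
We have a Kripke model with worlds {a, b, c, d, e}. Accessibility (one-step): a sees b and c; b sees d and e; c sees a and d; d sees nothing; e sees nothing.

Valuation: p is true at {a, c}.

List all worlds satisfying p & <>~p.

a: p is T, <>~p is T. ✓
b: p is F, <>~p is T. ✗
c: p is T, <>~p is T. ✓
d: p is F, <>~p is F. ✗
e: p is F, <>~p is F. ✗

{a, c}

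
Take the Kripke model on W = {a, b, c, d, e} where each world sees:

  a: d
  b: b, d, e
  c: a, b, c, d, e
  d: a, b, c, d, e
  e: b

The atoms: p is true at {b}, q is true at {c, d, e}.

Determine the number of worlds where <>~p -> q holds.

3

a: <>~p is T, q is F. ✗
b: <>~p is T, q is F. ✗
c: <>~p is T, q is T. ✓
d: <>~p is T, q is T. ✓
e: <>~p is F, q is T. ✓
Satisfying worlds: {c, d, e}.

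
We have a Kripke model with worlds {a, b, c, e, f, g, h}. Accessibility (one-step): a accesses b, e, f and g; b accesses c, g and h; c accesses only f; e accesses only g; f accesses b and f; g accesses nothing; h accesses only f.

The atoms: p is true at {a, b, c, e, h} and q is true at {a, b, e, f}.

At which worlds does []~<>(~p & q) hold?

a: successors {b, e, f, g}; ~<>(~p & q) there: b:T, e:T, f:F, g:T. ✗
b: successors {c, g, h}; ~<>(~p & q) there: c:F, g:T, h:F. ✗
c: successors {f}; ~<>(~p & q) there: f:F. ✗
e: successors {g}; ~<>(~p & q) there: g:T. ✓
f: successors {b, f}; ~<>(~p & q) there: b:T, f:F. ✗
g: no successors, so []~<>(~p & q) holds vacuously. ✓
h: successors {f}; ~<>(~p & q) there: f:F. ✗

{e, g}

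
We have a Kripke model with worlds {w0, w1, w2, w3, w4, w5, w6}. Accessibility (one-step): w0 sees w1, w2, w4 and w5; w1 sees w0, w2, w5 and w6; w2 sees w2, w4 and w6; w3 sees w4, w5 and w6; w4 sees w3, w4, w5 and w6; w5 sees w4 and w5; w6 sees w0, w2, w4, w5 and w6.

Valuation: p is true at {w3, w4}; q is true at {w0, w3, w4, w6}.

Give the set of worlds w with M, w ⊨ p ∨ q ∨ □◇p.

{w0, w1, w2, w3, w4, w5, w6}

w0: p ∨ q is T, □◇p is F. ✓
w1: p ∨ q is F, □◇p is T. ✓
w2: p ∨ q is F, □◇p is T. ✓
w3: p ∨ q is T, □◇p is T. ✓
w4: p ∨ q is T, □◇p is T. ✓
w5: p ∨ q is F, □◇p is T. ✓
w6: p ∨ q is T, □◇p is T. ✓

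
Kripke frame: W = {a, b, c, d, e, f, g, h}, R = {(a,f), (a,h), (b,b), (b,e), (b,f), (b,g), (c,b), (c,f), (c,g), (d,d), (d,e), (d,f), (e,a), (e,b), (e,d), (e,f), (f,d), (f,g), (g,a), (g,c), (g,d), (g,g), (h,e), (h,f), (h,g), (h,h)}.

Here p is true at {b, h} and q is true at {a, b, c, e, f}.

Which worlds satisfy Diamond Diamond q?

a: successors {f, h}; Diamond q there: f:F, h:T. ✓
b: successors {b, e, f, g}; Diamond q there: b:T, e:T, f:F, g:T. ✓
c: successors {b, f, g}; Diamond q there: b:T, f:F, g:T. ✓
d: successors {d, e, f}; Diamond q there: d:T, e:T, f:F. ✓
e: successors {a, b, d, f}; Diamond q there: a:T, b:T, d:T, f:F. ✓
f: successors {d, g}; Diamond q there: d:T, g:T. ✓
g: successors {a, c, d, g}; Diamond q there: a:T, c:T, d:T, g:T. ✓
h: successors {e, f, g, h}; Diamond q there: e:T, f:F, g:T, h:T. ✓

{a, b, c, d, e, f, g, h}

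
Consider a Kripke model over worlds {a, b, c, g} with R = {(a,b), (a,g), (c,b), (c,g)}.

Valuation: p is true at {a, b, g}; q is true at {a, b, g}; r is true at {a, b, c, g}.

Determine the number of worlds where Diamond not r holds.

0

a: successors {b, g}; not r there: b:F, g:F. ✗
b: no successors, so Diamond not r fails. ✗
c: successors {b, g}; not r there: b:F, g:F. ✗
g: no successors, so Diamond not r fails. ✗
Satisfying worlds: ∅.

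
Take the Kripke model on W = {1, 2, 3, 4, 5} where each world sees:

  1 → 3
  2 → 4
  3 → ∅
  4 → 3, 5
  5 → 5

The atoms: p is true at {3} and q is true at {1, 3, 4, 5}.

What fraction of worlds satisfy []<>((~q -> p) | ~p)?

1: successors {3}; <>((~q -> p) | ~p) there: 3:F. ✗
2: successors {4}; <>((~q -> p) | ~p) there: 4:T. ✓
3: no successors, so []<>((~q -> p) | ~p) holds vacuously. ✓
4: successors {3, 5}; <>((~q -> p) | ~p) there: 3:F, 5:T. ✗
5: successors {5}; <>((~q -> p) | ~p) there: 5:T. ✓
That's 3 of 5 worlds, so 3/5.

3/5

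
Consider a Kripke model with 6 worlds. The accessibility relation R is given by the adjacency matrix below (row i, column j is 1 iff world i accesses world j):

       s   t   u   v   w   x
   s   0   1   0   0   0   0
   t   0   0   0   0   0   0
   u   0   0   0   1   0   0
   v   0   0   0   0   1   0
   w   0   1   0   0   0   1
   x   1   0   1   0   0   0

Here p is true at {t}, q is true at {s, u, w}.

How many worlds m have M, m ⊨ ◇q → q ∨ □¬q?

s: ◇q is F, q ∨ □¬q is T. ✓
t: ◇q is F, q ∨ □¬q is T. ✓
u: ◇q is F, q ∨ □¬q is T. ✓
v: ◇q is T, q ∨ □¬q is F. ✗
w: ◇q is F, q ∨ □¬q is T. ✓
x: ◇q is T, q ∨ □¬q is F. ✗
Satisfying worlds: {s, t, u, w}.

4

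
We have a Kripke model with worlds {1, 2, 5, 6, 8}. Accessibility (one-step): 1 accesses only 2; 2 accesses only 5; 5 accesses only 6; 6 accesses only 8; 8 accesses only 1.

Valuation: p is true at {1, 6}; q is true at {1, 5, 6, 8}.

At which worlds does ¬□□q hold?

{8}

1: □□q is T. ✗
2: □□q is T. ✗
5: □□q is T. ✗
6: □□q is T. ✗
8: □□q is F. ✓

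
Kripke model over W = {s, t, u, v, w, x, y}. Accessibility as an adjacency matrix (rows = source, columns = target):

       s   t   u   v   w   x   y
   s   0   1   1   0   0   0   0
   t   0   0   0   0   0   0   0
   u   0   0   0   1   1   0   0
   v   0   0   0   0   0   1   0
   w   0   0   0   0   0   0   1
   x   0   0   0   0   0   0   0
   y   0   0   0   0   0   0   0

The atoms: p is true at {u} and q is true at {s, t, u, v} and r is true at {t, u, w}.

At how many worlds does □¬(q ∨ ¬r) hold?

3

s: successors {t, u}; ¬(q ∨ ¬r) there: t:F, u:F. ✗
t: no successors, so □¬(q ∨ ¬r) holds vacuously. ✓
u: successors {v, w}; ¬(q ∨ ¬r) there: v:F, w:T. ✗
v: successors {x}; ¬(q ∨ ¬r) there: x:F. ✗
w: successors {y}; ¬(q ∨ ¬r) there: y:F. ✗
x: no successors, so □¬(q ∨ ¬r) holds vacuously. ✓
y: no successors, so □¬(q ∨ ¬r) holds vacuously. ✓
Satisfying worlds: {t, x, y}.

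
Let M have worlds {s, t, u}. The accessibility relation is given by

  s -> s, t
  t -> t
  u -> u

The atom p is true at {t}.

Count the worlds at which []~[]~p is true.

2

s: successors {s, t}; ~[]~p there: s:T, t:T. ✓
t: successors {t}; ~[]~p there: t:T. ✓
u: successors {u}; ~[]~p there: u:F. ✗
Satisfying worlds: {s, t}.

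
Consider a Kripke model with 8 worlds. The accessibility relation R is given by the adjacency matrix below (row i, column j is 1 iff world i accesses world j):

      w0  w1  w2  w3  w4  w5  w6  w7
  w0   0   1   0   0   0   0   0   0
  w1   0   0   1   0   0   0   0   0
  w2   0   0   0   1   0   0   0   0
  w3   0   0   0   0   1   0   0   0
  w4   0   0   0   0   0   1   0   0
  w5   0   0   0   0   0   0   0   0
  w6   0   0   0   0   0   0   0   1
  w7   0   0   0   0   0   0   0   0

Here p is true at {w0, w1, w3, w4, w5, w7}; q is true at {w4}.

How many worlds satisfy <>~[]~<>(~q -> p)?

w0: successors {w1}; ~[]~<>(~q -> p) there: w1:T. ✓
w1: successors {w2}; ~[]~<>(~q -> p) there: w2:T. ✓
w2: successors {w3}; ~[]~<>(~q -> p) there: w3:T. ✓
w3: successors {w4}; ~[]~<>(~q -> p) there: w4:F. ✗
w4: successors {w5}; ~[]~<>(~q -> p) there: w5:F. ✗
w5: no successors, so <>~[]~<>(~q -> p) fails. ✗
w6: successors {w7}; ~[]~<>(~q -> p) there: w7:F. ✗
w7: no successors, so <>~[]~<>(~q -> p) fails. ✗
Satisfying worlds: {w0, w1, w2}.

3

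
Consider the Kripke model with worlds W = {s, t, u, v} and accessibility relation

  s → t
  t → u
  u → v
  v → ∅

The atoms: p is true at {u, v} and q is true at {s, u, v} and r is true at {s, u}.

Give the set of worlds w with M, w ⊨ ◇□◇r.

{u}

s: successors {t}; □◇r there: t:F. ✗
t: successors {u}; □◇r there: u:F. ✗
u: successors {v}; □◇r there: v:T. ✓
v: no successors, so ◇□◇r fails. ✗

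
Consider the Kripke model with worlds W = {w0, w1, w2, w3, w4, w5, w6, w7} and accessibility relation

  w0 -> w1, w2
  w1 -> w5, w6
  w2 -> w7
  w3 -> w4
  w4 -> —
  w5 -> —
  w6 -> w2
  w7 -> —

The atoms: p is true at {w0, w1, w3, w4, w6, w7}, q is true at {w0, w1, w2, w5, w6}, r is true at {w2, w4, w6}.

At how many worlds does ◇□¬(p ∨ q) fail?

w0: successors {w1, w2}; □¬(p ∨ q) there: w1:F, w2:F. ✗
w1: successors {w5, w6}; □¬(p ∨ q) there: w5:T, w6:F. ✓
w2: successors {w7}; □¬(p ∨ q) there: w7:T. ✓
w3: successors {w4}; □¬(p ∨ q) there: w4:T. ✓
w4: no successors, so ◇□¬(p ∨ q) fails. ✗
w5: no successors, so ◇□¬(p ∨ q) fails. ✗
w6: successors {w2}; □¬(p ∨ q) there: w2:F. ✗
w7: no successors, so ◇□¬(p ∨ q) fails. ✗
Satisfying worlds: {w1, w2, w3}.
So ◇□¬(p ∨ q) fails at the other 5 worlds.

5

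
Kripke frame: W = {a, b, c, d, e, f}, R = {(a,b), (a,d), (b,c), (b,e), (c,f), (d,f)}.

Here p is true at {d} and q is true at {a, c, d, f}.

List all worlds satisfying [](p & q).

{e, f}

a: successors {b, d}; p & q there: b:F, d:T. ✗
b: successors {c, e}; p & q there: c:F, e:F. ✗
c: successors {f}; p & q there: f:F. ✗
d: successors {f}; p & q there: f:F. ✗
e: no successors, so [](p & q) holds vacuously. ✓
f: no successors, so [](p & q) holds vacuously. ✓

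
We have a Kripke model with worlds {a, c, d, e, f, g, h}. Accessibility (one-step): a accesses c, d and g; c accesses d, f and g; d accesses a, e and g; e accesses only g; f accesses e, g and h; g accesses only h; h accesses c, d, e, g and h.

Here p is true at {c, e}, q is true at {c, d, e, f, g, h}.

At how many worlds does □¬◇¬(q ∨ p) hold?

4

a: successors {c, d, g}; ¬◇¬(q ∨ p) there: c:T, d:F, g:T. ✗
c: successors {d, f, g}; ¬◇¬(q ∨ p) there: d:F, f:T, g:T. ✗
d: successors {a, e, g}; ¬◇¬(q ∨ p) there: a:T, e:T, g:T. ✓
e: successors {g}; ¬◇¬(q ∨ p) there: g:T. ✓
f: successors {e, g, h}; ¬◇¬(q ∨ p) there: e:T, g:T, h:T. ✓
g: successors {h}; ¬◇¬(q ∨ p) there: h:T. ✓
h: successors {c, d, e, g, h}; ¬◇¬(q ∨ p) there: c:T, d:F, e:T, g:T, h:T. ✗
Satisfying worlds: {d, e, f, g}.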